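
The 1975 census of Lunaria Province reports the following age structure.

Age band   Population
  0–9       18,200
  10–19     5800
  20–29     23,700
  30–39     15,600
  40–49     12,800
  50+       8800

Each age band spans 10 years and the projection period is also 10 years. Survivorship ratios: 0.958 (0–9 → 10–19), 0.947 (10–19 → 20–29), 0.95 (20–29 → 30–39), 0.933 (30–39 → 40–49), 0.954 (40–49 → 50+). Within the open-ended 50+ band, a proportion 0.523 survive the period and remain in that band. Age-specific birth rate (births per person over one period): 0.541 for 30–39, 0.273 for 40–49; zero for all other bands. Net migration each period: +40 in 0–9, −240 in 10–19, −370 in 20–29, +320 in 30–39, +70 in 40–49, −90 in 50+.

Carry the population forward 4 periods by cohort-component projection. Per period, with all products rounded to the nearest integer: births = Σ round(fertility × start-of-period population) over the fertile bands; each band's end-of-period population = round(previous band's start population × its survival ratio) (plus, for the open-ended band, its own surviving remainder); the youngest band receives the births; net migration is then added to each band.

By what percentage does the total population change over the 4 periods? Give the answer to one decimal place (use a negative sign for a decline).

Numbering the bands 1..6 from youngest to oldest:
[period 1]
Births: 15600 * 0.541 = 8440, 12800 * 0.273 = 3494 → 11934
Band 2: 18200 * 0.958 = 17436
Band 3: 5800 * 0.947 = 5493
Band 4: 23700 * 0.95 = 22515
Band 5: 15600 * 0.933 = 14555
Band 6: 12800 * 0.954 + 8800 * 0.523 = 12211 + 4602 = 16813
Net migration: Band 1 + 40 → 11974; Band 2 − 240 → 17196; Band 3 − 370 → 5123; Band 4 + 320 → 22835; Band 5 + 70 → 14625; Band 6 − 90 → 16723
End of period: [11974, 17196, 5123, 22835, 14625, 16723]
[period 2]
Births: 22835 * 0.541 = 12354, 14625 * 0.273 = 3993 → 16347
Band 2: 11974 * 0.958 = 11471
Band 3: 17196 * 0.947 = 16285
Band 4: 5123 * 0.95 = 4867
Band 5: 22835 * 0.933 = 21305
Band 6: 14625 * 0.954 + 16723 * 0.523 = 13952 + 8746 = 22698
Net migration: Band 1 + 40 → 16387; Band 2 − 240 → 11231; Band 3 − 370 → 15915; Band 4 + 320 → 5187; Band 5 + 70 → 21375; Band 6 − 90 → 22608
End of period: [16387, 11231, 15915, 5187, 21375, 22608]
[period 3]
Births: 5187 * 0.541 = 2806, 21375 * 0.273 = 5835 → 8641
Band 2: 16387 * 0.958 = 15699
Band 3: 11231 * 0.947 = 10636
Band 4: 15915 * 0.95 = 15119
Band 5: 5187 * 0.933 = 4839
Band 6: 21375 * 0.954 + 22608 * 0.523 = 20392 + 11824 = 32216
Net migration: Band 1 + 40 → 8681; Band 2 − 240 → 15459; Band 3 − 370 → 10266; Band 4 + 320 → 15439; Band 5 + 70 → 4909; Band 6 − 90 → 32126
End of period: [8681, 15459, 10266, 15439, 4909, 32126]
[period 4]
Births: 15439 * 0.541 = 8352, 4909 * 0.273 = 1340 → 9692
Band 2: 8681 * 0.958 = 8316
Band 3: 15459 * 0.947 = 14640
Band 4: 10266 * 0.95 = 9753
Band 5: 15439 * 0.933 = 14405
Band 6: 4909 * 0.954 + 32126 * 0.523 = 4683 + 16802 = 21485
Net migration: Band 1 + 40 → 9732; Band 2 − 240 → 8076; Band 3 − 370 → 14270; Band 4 + 320 → 10073; Band 5 + 70 → 14475; Band 6 − 90 → 21395
End of period: [9732, 8076, 14270, 10073, 14475, 21395]
Total: 84900 → 78021; change = -6879; percentage change = -8.1%

-8.1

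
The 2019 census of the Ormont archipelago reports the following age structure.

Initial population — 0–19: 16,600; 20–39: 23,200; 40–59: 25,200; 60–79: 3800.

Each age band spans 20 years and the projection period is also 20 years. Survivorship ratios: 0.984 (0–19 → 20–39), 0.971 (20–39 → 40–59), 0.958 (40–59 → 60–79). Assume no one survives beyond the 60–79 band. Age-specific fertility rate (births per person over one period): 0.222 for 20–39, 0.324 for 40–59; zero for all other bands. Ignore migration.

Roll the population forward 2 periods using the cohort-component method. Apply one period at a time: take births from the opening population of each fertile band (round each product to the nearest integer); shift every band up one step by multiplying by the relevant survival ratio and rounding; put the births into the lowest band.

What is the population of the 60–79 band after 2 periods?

21581

(Bands numbered youngest = 1 to oldest = 4.)
[period 1]
Births: 23200 × 0.222 = 5150  |  25200 × 0.324 = 8165 — total 13315
Band 2: 16600 × 0.984 = 16334
Band 3: 23200 × 0.971 = 22527
Band 4: 25200 × 0.958 = 24142
Population now: 0–19=13315, 20–39=16334, 40–59=22527, 60–79=24142
[period 2]
Births: 16334 × 0.222 = 3626  |  22527 × 0.324 = 7299 — total 10925
Band 2: 13315 × 0.984 = 13102
Band 3: 16334 × 0.971 = 15860
Band 4: 22527 × 0.958 = 21581
Population now: 0–19=10925, 20–39=13102, 40–59=15860, 60–79=21581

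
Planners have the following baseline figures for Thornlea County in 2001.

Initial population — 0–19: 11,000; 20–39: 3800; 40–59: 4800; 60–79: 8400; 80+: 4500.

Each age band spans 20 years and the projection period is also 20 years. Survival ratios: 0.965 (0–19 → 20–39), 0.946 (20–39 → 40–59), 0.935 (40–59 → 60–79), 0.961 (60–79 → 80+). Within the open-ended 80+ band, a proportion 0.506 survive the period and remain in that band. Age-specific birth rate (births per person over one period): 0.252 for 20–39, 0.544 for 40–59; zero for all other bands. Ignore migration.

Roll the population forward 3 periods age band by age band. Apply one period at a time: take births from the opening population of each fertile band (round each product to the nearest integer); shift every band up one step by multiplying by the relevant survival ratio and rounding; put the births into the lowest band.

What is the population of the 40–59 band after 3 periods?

Period 1:
Births: 3800 * 0.252 = 958 ; 4800 * 0.544 = 2611 → 3569
20–39: 11000 * 0.965 = 10615
40–59: 3800 * 0.946 = 3595
60–79: 4800 * 0.935 = 4488
80+: 8400 * 0.961 + 4500 * 0.506 = 8072 + 2277 = 10349
Giving 3569 / 10615 / 3595 / 4488 / 10349.
Period 2:
Births: 10615 * 0.252 = 2675 ; 3595 * 0.544 = 1956 → 4631
20–39: 3569 * 0.965 = 3444
40–59: 10615 * 0.946 = 10042
60–79: 3595 * 0.935 = 3361
80+: 4488 * 0.961 + 10349 * 0.506 = 4313 + 5237 = 9550
Giving 4631 / 3444 / 10042 / 3361 / 9550.
Period 3:
Births: 3444 * 0.252 = 868 ; 10042 * 0.544 = 5463 → 6331
20–39: 4631 * 0.965 = 4469
40–59: 3444 * 0.946 = 3258
60–79: 10042 * 0.935 = 9389
80+: 3361 * 0.961 + 9550 * 0.506 = 3230 + 4832 = 8062
Giving 6331 / 4469 / 3258 / 9389 / 8062.

3258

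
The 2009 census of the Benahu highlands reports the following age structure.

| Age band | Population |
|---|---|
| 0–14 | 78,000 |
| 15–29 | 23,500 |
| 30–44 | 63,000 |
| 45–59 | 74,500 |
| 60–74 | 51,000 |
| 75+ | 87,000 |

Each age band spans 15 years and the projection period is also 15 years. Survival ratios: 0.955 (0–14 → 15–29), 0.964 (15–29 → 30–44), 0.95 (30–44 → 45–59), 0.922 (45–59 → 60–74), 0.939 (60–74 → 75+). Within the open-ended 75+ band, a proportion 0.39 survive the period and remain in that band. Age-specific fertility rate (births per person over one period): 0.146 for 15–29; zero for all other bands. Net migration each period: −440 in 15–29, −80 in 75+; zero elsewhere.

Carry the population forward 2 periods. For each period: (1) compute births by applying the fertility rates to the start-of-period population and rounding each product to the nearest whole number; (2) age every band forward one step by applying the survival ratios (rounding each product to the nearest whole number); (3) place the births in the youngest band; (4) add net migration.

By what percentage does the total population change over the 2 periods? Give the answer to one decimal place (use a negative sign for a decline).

Call the groups 1 to 6, youngest first.
After projecting period 1:
Births: 23500 × 0.146 = 3431
Group 2: 78000 × 0.955 = 74490
Group 3: 23500 × 0.964 = 22654
Group 4: 63000 × 0.95 = 59850
Group 5: 74500 × 0.922 = 68689
Group 6: 51000 × 0.939 + 87000 × 0.39 = 47889 + 33930 = 81819
Net migration: Group 2 − 440 → 74050; Group 6 − 80 → 81739
Population now: 0–14=3431, 15–29=74050, 30–44=22654, 45–59=59850, 60–74=68689, 75+=81739
After projecting period 2:
Births: 74050 × 0.146 = 10811
Group 2: 3431 × 0.955 = 3277
Group 3: 74050 × 0.964 = 71384
Group 4: 22654 × 0.95 = 21521
Group 5: 59850 × 0.922 = 55182
Group 6: 68689 × 0.939 + 81739 × 0.39 = 64499 + 31878 = 96377
Net migration: Group 2 − 440 → 2837; Group 6 − 80 → 96297
Population now: 0–14=10811, 15–29=2837, 30–44=71384, 45–59=21521, 60–74=55182, 75+=96297
Total: 377000 → 258032; change = -118968; percentage change = -31.6%

-31.6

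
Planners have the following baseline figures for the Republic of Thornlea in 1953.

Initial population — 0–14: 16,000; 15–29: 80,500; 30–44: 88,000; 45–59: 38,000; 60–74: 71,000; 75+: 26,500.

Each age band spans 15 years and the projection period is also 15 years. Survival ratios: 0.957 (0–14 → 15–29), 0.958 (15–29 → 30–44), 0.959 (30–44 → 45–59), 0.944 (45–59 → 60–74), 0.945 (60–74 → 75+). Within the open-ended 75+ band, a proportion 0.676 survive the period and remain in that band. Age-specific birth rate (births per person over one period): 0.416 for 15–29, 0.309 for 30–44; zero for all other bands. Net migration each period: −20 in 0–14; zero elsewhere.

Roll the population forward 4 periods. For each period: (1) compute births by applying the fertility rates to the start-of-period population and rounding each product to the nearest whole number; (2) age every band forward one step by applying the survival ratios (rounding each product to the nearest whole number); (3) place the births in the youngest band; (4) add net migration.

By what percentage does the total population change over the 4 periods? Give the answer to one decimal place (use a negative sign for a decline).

— Period 1 —
Births: 80500 × 0.416 = 33488, 88000 × 0.309 = 27192 → total 60680
15–29: 16000 × 0.957 = 15312
30–44: 80500 × 0.958 = 77119
45–59: 88000 × 0.959 = 84392
60–74: 38000 × 0.944 = 35872
75+: 71000 × 0.945 + 26500 × 0.676 = 67095 + 17914 = 85009
Net migration: 0–14 − 20 → 60660
Population now: 0–14=60660, 15–29=15312, 30–44=77119, 45–59=84392, 60–74=35872, 75+=85009
— Period 2 —
Births: 15312 × 0.416 = 6370, 77119 × 0.309 = 23830 → total 30200
15–29: 60660 × 0.957 = 58052
30–44: 15312 × 0.958 = 14669
45–59: 77119 × 0.959 = 73957
60–74: 84392 × 0.944 = 79666
75+: 35872 × 0.945 + 85009 × 0.676 = 33899 + 57466 = 91365
Net migration: 0–14 − 20 → 30180
Population now: 0–14=30180, 15–29=58052, 30–44=14669, 45–59=73957, 60–74=79666, 75+=91365
— Period 3 —
Births: 58052 × 0.416 = 24150, 14669 × 0.309 = 4533 → total 28683
15–29: 30180 × 0.957 = 28882
30–44: 58052 × 0.958 = 55614
45–59: 14669 × 0.959 = 14068
60–74: 73957 × 0.944 = 69815
75+: 79666 × 0.945 + 91365 × 0.676 = 75284 + 61763 = 137047
Net migration: 0–14 − 20 → 28663
Population now: 0–14=28663, 15–29=28882, 30–44=55614, 45–59=14068, 60–74=69815, 75+=137047
— Period 4 —
Births: 28882 × 0.416 = 12015, 55614 × 0.309 = 17185 → total 29200
15–29: 28663 × 0.957 = 27430
30–44: 28882 × 0.958 = 27669
45–59: 55614 × 0.959 = 53334
60–74: 14068 × 0.944 = 13280
75+: 69815 × 0.945 + 137047 × 0.676 = 65975 + 92644 = 158619
Net migration: 0–14 − 20 → 29180
Population now: 0–14=29180, 15–29=27430, 30–44=27669, 45–59=53334, 60–74=13280, 75+=158619
Total: 320000 → 309512; change = -10488; percentage change = -3.3%

-3.3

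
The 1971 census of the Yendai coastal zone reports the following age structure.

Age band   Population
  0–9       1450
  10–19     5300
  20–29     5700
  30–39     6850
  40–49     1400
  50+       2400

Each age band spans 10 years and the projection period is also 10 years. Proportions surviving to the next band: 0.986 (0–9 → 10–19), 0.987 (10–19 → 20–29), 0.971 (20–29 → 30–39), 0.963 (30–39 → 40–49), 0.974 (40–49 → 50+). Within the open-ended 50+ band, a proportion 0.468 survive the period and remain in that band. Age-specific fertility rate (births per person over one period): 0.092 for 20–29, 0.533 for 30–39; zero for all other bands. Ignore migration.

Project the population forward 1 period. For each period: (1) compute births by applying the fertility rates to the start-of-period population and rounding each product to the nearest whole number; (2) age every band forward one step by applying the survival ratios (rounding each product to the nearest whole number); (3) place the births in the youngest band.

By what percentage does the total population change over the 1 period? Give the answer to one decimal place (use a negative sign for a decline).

Period 1:
Births: 5700 * 0.092 = 524  |  6850 * 0.533 = 3651 → total 4175
10–19: 1450 * 0.986 = 1430
20–29: 5300 * 0.987 = 5231
30–39: 5700 * 0.971 = 5535
40–49: 6850 * 0.963 = 6597
50+: 1400 * 0.974 + 2400 * 0.468 = 1364 + 1123 = 2487
Population now: 0–9=4175, 10–19=1430, 20–29=5231, 30–39=5535, 40–49=6597, 50+=2487
Total: 23100 → 25455; change = 2355; percentage change = 10.2%

10.2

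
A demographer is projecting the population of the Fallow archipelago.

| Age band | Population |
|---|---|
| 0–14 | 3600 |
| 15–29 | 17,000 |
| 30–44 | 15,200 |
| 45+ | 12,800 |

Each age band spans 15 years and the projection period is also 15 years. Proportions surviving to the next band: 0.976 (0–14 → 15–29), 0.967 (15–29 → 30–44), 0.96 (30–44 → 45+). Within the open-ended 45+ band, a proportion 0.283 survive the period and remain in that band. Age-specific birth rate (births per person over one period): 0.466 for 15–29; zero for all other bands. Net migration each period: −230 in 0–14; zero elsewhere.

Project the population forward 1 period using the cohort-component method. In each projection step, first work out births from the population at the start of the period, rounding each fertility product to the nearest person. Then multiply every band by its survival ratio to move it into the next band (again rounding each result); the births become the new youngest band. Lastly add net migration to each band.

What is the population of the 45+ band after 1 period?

18214

Period 1:
Births: 17000 × 0.466 = 7922
15–29: 3600 × 0.976 = 3514
30–44: 17000 × 0.967 = 16439
45+: 15200 × 0.96 + 12800 × 0.283 = 14592 + 3622 = 18214
Net migration: 0–14 − 230 → 7692
Giving 7692 / 3514 / 16439 / 18214.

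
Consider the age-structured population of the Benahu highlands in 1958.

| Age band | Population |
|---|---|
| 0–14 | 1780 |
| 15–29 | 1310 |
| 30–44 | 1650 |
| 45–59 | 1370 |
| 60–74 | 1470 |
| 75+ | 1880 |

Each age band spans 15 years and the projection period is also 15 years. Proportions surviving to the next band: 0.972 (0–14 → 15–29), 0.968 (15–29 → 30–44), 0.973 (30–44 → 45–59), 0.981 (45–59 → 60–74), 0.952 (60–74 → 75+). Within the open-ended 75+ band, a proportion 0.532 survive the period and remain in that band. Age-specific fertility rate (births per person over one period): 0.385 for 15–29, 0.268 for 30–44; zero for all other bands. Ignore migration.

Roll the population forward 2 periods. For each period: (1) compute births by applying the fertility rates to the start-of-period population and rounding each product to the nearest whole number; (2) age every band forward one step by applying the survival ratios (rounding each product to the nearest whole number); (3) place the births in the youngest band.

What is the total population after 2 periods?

8965

Numbering the bands 1..6 from youngest to oldest:
[period 1]
Births: 1310 * 0.385 = 504  |  1650 * 0.268 = 442 — total 946
Band 2: 1780 * 0.972 = 1730
Band 3: 1310 * 0.968 = 1268
Band 4: 1650 * 0.973 = 1605
Band 5: 1370 * 0.981 = 1344
Band 6: 1470 * 0.952 + 1880 * 0.532 = 1399 + 1000 = 2399
Giving 946 / 1730 / 1268 / 1605 / 1344 / 2399.
[period 2]
Births: 1730 * 0.385 = 666  |  1268 * 0.268 = 340 — total 1006
Band 2: 946 * 0.972 = 920
Band 3: 1730 * 0.968 = 1675
Band 4: 1268 * 0.973 = 1234
Band 5: 1605 * 0.981 = 1575
Band 6: 1344 * 0.952 + 2399 * 0.532 = 1279 + 1276 = 2555
Giving 1006 / 920 / 1675 / 1234 / 1575 / 2555.
Total after period 2: 1006 + 920 + 1675 + 1234 + 1575 + 2555 = 8965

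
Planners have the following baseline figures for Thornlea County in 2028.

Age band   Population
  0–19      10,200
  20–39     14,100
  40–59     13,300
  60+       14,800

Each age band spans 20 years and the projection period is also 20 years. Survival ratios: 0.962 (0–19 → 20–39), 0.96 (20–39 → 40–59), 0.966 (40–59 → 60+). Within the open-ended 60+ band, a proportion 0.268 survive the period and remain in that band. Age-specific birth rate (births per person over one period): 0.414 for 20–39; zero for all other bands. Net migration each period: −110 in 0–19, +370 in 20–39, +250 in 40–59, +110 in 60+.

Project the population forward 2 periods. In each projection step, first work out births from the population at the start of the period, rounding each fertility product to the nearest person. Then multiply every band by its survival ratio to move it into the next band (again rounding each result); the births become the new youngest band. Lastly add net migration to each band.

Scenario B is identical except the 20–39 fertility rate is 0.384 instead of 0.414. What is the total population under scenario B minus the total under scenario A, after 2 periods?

-712

After projecting period 1:
Births: 14100 × 0.414 = 5837
20–39: 10200 × 0.962 = 9812
40–59: 14100 × 0.96 = 13536
60+: 13300 × 0.966 + 14800 × 0.268 = 12848 + 3966 = 16814
Net migration: 0–19 − 110 → 5727; 20–39 + 370 → 10182; 40–59 + 250 → 13786; 60+ + 110 → 16924
End of period: [5727, 10182, 13786, 16924]
After projecting period 2:
Births: 10182 × 0.414 = 4215
20–39: 5727 × 0.962 = 5509
40–59: 10182 × 0.96 = 9775
60+: 13786 × 0.966 + 16924 × 0.268 = 13317 + 4536 = 17853
Net migration: 0–19 − 110 → 4105; 20–39 + 370 → 5879; 40–59 + 250 → 10025; 60+ + 110 → 17963
End of period: [4105, 5879, 10025, 17963]
Scenario A total after 2 periods: 37972
Scenario B projection —
After projecting period 1:
Births: 14100 × 0.384 = 5414
20–39: 10200 × 0.962 = 9812
40–59: 14100 × 0.96 = 13536
60+: 13300 × 0.966 + 14800 × 0.268 = 12848 + 3966 = 16814
Net migration: 0–19 − 110 → 5304; 20–39 + 370 → 10182; 40–59 + 250 → 13786; 60+ + 110 → 16924
End of period: [5304, 10182, 13786, 16924]
After projecting period 2:
Births: 10182 × 0.384 = 3910
20–39: 5304 × 0.962 = 5102
40–59: 10182 × 0.96 = 9775
60+: 13786 × 0.966 + 16924 × 0.268 = 13317 + 4536 = 17853
Net migration: 0–19 − 110 → 3800; 20–39 + 370 → 5472; 40–59 + 250 → 10025; 60+ + 110 → 17963
End of period: [3800, 5472, 10025, 17963]
Scenario B total after 2 periods: 37260
Difference B − A = 37260 − 37972 = -712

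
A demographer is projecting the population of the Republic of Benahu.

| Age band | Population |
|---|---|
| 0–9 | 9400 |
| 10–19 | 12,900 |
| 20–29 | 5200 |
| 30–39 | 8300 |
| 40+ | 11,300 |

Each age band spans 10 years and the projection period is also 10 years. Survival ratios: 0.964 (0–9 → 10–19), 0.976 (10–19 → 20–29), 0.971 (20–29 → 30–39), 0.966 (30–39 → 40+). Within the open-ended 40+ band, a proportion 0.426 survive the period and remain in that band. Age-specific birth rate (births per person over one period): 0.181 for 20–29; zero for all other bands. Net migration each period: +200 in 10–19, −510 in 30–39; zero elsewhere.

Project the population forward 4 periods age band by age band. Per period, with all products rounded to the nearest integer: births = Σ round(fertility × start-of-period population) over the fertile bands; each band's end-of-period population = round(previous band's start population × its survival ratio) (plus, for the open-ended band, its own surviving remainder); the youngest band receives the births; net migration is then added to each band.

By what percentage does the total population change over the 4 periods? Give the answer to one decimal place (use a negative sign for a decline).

Period 1.
Births: 5200 × 0.181 = 941
10–19: 9400 × 0.964 = 9062
20–29: 12900 × 0.976 = 12590
30–39: 5200 × 0.971 = 5049
40+: 8300 × 0.966 + 11300 × 0.426 = 8018 + 4814 = 12832
Net migration: 10–19 + 200 → 9262; 30–39 − 510 → 4539
End of period: [941, 9262, 12590, 4539, 12832]
Period 2.
Births: 12590 × 0.181 = 2279
10–19: 941 × 0.964 = 907
20–29: 9262 × 0.976 = 9040
30–39: 12590 × 0.971 = 12225
40+: 4539 × 0.966 + 12832 × 0.426 = 4385 + 5466 = 9851
Net migration: 10–19 + 200 → 1107; 30–39 − 510 → 11715
End of period: [2279, 1107, 9040, 11715, 9851]
Period 3.
Births: 9040 × 0.181 = 1636
10–19: 2279 × 0.964 = 2197
20–29: 1107 × 0.976 = 1080
30–39: 9040 × 0.971 = 8778
40+: 11715 × 0.966 + 9851 × 0.426 = 11317 + 4197 = 15514
Net migration: 10–19 + 200 → 2397; 30–39 − 510 → 8268
End of period: [1636, 2397, 1080, 8268, 15514]
Period 4.
Births: 1080 × 0.181 = 195
10–19: 1636 × 0.964 = 1577
20–29: 2397 × 0.976 = 2339
30–39: 1080 × 0.971 = 1049
40+: 8268 × 0.966 + 15514 × 0.426 = 7987 + 6609 = 14596
Net migration: 10–19 + 200 → 1777; 30–39 − 510 → 539
End of period: [195, 1777, 2339, 539, 14596]
Total: 47100 → 19446; change = -27654; percentage change = -58.7%

-58.7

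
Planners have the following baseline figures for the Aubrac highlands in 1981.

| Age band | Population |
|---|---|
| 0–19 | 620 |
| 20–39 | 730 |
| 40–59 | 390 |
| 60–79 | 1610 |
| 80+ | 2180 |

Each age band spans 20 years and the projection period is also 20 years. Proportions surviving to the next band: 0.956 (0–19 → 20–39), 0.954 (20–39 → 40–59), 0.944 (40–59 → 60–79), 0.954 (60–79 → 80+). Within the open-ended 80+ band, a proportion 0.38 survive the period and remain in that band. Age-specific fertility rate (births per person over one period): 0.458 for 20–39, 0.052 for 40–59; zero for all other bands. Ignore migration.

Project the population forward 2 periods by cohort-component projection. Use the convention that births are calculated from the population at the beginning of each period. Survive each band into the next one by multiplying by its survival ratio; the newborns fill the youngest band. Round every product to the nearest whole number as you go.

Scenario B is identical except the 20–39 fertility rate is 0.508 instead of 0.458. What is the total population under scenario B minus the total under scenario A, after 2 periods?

Period 1.
Births: 730 × 0.458 = 334, 390 × 0.052 = 20 → total 354
20–39: 620 × 0.956 = 593
40–59: 730 × 0.954 = 696
60–79: 390 × 0.944 = 368
80+: 1610 × 0.954 + 2180 × 0.38 = 1536 + 828 = 2364
Giving 354 / 593 / 696 / 368 / 2364.
Period 2.
Births: 593 × 0.458 = 272, 696 × 0.052 = 36 → total 308
20–39: 354 × 0.956 = 338
40–59: 593 × 0.954 = 566
60–79: 696 × 0.944 = 657
80+: 368 × 0.954 + 2364 × 0.38 = 351 + 898 = 1249
Giving 308 / 338 / 566 / 657 / 1249.
Scenario A total after 2 periods: 3118
Scenario B projection —
Period 1.
Births: 730 × 0.508 = 371, 390 × 0.052 = 20 → total 391
20–39: 620 × 0.956 = 593
40–59: 730 × 0.954 = 696
60–79: 390 × 0.944 = 368
80+: 1610 × 0.954 + 2180 × 0.38 = 1536 + 828 = 2364
Giving 391 / 593 / 696 / 368 / 2364.
Period 2.
Births: 593 × 0.508 = 301, 696 × 0.052 = 36 → total 337
20–39: 391 × 0.956 = 374
40–59: 593 × 0.954 = 566
60–79: 696 × 0.944 = 657
80+: 368 × 0.954 + 2364 × 0.38 = 351 + 898 = 1249
Giving 337 / 374 / 566 / 657 / 1249.
Scenario B total after 2 periods: 3183
Difference B − A = 3183 − 3118 = 65

65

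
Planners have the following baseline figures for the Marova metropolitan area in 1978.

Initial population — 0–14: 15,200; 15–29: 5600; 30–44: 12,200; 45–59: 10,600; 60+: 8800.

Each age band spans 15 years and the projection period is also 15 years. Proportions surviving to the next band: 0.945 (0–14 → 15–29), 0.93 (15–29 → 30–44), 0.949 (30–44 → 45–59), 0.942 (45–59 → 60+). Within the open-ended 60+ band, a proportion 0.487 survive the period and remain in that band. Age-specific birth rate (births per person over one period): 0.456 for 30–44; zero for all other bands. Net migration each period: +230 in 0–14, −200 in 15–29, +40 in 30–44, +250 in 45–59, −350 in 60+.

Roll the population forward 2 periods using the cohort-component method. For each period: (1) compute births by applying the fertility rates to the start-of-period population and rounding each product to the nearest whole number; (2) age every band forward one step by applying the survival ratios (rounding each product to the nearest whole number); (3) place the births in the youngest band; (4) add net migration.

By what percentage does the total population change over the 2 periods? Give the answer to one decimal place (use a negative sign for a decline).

-16.2

Period 1:
Births: 12200 * 0.456 = 5563
15–29: 15200 * 0.945 = 14364
30–44: 5600 * 0.93 = 5208
45–59: 12200 * 0.949 = 11578
60+: 10600 * 0.942 + 8800 * 0.487 = 9985 + 4286 = 14271
Net migration: 0–14 + 230 → 5793; 15–29 − 200 → 14164; 30–44 + 40 → 5248; 45–59 + 250 → 11828; 60+ − 350 → 13921
End of period: [5793, 14164, 5248, 11828, 13921]
Period 2:
Births: 5248 * 0.456 = 2393
15–29: 5793 * 0.945 = 5474
30–44: 14164 * 0.93 = 13173
45–59: 5248 * 0.949 = 4980
60+: 11828 * 0.942 + 13921 * 0.487 = 11142 + 6780 = 17922
Net migration: 0–14 + 230 → 2623; 15–29 − 200 → 5274; 30–44 + 40 → 13213; 45–59 + 250 → 5230; 60+ − 350 → 17572
End of period: [2623, 5274, 13213, 5230, 17572]
Total: 52400 → 43912; change = -8488; percentage change = -16.2%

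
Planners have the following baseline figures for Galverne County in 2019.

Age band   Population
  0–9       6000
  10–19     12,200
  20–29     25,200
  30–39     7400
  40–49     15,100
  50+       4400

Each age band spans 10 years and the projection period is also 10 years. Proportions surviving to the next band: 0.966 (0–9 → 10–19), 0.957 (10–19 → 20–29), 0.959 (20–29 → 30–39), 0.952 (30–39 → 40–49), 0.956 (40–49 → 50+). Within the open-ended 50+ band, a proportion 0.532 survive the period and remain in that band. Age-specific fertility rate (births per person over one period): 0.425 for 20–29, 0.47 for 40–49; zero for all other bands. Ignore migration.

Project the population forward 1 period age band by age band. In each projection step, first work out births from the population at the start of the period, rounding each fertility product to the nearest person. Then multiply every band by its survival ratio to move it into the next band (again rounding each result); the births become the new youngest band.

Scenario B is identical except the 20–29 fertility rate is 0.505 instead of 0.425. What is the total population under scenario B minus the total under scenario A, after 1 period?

[period 1]
Births: 25200 × 0.425 = 10710 ; 15100 × 0.47 = 7097 ⇒ total 17807
10–19: 6000 × 0.966 = 5796
20–29: 12200 × 0.957 = 11675
30–39: 25200 × 0.959 = 24167
40–49: 7400 × 0.952 = 7045
50+: 15100 × 0.956 + 4400 × 0.532 = 14436 + 2341 = 16777
→ [17807, 5796, 11675, 24167, 7045, 16777]
Scenario A total after 1 period: 83267
Scenario B projection —
[period 1]
Births: 25200 × 0.505 = 12726 ; 15100 × 0.47 = 7097 ⇒ total 19823
10–19: 6000 × 0.966 = 5796
20–29: 12200 × 0.957 = 11675
30–39: 25200 × 0.959 = 24167
40–49: 7400 × 0.952 = 7045
50+: 15100 × 0.956 + 4400 × 0.532 = 14436 + 2341 = 16777
→ [19823, 5796, 11675, 24167, 7045, 16777]
Scenario B total after 1 period: 85283
Difference B − A = 85283 − 83267 = 2016

2016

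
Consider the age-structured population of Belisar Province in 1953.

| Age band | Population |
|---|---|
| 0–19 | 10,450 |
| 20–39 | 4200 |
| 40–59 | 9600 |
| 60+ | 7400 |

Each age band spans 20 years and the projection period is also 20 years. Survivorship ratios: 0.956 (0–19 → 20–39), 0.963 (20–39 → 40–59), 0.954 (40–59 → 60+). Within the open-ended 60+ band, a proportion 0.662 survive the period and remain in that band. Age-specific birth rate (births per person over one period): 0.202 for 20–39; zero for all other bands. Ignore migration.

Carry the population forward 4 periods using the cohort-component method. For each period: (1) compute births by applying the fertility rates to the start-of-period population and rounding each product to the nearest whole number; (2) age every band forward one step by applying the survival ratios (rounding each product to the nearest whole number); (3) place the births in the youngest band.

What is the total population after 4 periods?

14995

— Period 1 —
Births: 4200 * 0.202 = 848
20–39: 10450 * 0.956 = 9990
40–59: 4200 * 0.963 = 4045
60+: 9600 * 0.954 + 7400 * 0.662 = 9158 + 4899 = 14057
→ [848, 9990, 4045, 14057]
— Period 2 —
Births: 9990 * 0.202 = 2018
20–39: 848 * 0.956 = 811
40–59: 9990 * 0.963 = 9620
60+: 4045 * 0.954 + 14057 * 0.662 = 3859 + 9306 = 13165
→ [2018, 811, 9620, 13165]
— Period 3 —
Births: 811 * 0.202 = 164
20–39: 2018 * 0.956 = 1929
40–59: 811 * 0.963 = 781
60+: 9620 * 0.954 + 13165 * 0.662 = 9177 + 8715 = 17892
→ [164, 1929, 781, 17892]
— Period 4 —
Births: 1929 * 0.202 = 390
20–39: 164 * 0.956 = 157
40–59: 1929 * 0.963 = 1858
60+: 781 * 0.954 + 17892 * 0.662 = 745 + 11845 = 12590
→ [390, 157, 1858, 12590]
Total after period 4: 390 + 157 + 1858 + 12590 = 14995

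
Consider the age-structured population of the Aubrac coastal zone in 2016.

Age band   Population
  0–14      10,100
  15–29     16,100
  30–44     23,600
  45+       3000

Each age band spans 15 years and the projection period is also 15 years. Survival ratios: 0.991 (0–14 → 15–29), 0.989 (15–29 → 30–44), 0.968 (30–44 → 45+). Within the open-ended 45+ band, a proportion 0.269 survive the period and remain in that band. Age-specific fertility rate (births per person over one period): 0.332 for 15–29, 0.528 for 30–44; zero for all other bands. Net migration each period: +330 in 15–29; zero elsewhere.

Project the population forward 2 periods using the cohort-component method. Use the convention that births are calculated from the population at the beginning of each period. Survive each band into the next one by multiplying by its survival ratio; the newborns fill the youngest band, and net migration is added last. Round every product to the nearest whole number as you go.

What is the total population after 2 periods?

— Period 1 —
Births: 16100 * 0.332 = 5345 ; 23600 * 0.528 = 12461 ⇒ total 17806
15–29: 10100 * 0.991 = 10009
30–44: 16100 * 0.989 = 15923
45+: 23600 * 0.968 + 3000 * 0.269 = 22845 + 807 = 23652
Net migration: 15–29 + 330 → 10339
Giving 17806 / 10339 / 15923 / 23652.
— Period 2 —
Births: 10339 * 0.332 = 3433 ; 15923 * 0.528 = 8407 ⇒ total 11840
15–29: 17806 * 0.991 = 17646
30–44: 10339 * 0.989 = 10225
45+: 15923 * 0.968 + 23652 * 0.269 = 15413 + 6362 = 21775
Net migration: 15–29 + 330 → 17976
Giving 11840 / 17976 / 10225 / 21775.
Total after period 2: 11840 + 17976 + 10225 + 21775 = 61816

61816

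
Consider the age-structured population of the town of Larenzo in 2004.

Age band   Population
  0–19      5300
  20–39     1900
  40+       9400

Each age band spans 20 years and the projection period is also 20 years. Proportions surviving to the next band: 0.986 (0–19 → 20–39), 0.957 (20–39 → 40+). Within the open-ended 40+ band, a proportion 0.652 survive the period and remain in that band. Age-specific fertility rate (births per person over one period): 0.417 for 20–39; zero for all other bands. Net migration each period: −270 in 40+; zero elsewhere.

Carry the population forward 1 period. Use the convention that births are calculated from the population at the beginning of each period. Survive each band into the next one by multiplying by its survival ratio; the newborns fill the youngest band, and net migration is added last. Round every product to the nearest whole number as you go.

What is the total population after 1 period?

Period 1.
Births: 1900 * 0.417 = 792
20–39: 5300 * 0.986 = 5226
40+: 1900 * 0.957 + 9400 * 0.652 = 1818 + 6129 = 7947
Net migration: 40+ − 270 → 7677
→ [792, 5226, 7677]
Total after period 1: 792 + 5226 + 7677 = 13695

13695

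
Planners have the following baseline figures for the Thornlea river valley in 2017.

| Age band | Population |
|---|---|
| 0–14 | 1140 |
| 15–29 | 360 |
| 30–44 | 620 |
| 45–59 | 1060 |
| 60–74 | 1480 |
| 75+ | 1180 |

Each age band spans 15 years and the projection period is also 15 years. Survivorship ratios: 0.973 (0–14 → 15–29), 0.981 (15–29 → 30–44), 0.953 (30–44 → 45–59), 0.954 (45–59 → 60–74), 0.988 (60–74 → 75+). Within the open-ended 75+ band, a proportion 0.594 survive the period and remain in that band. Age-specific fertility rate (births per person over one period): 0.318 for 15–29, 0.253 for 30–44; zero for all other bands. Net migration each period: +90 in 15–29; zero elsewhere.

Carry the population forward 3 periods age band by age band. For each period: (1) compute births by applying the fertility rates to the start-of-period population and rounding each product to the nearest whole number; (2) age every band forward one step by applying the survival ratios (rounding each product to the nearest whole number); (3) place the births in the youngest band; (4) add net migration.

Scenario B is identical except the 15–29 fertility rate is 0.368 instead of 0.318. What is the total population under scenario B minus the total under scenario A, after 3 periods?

— Period 1 —
Births: 360 × 0.318 = 114 ; 620 × 0.253 = 157 ⇒ total 271
15–29: 1140 × 0.973 = 1109
30–44: 360 × 0.981 = 353
45–59: 620 × 0.953 = 591
60–74: 1060 × 0.954 = 1011
75+: 1480 × 0.988 + 1180 × 0.594 = 1462 + 701 = 2163
Net migration: 15–29 + 90 → 1199
→ [271, 1199, 353, 591, 1011, 2163]
— Period 2 —
Births: 1199 × 0.318 = 381 ; 353 × 0.253 = 89 ⇒ total 470
15–29: 271 × 0.973 = 264
30–44: 1199 × 0.981 = 1176
45–59: 353 × 0.953 = 336
60–74: 591 × 0.954 = 564
75+: 1011 × 0.988 + 2163 × 0.594 = 999 + 1285 = 2284
Net migration: 15–29 + 90 → 354
→ [470, 354, 1176, 336, 564, 2284]
— Period 3 —
Births: 354 × 0.318 = 113 ; 1176 × 0.253 = 298 ⇒ total 411
15–29: 470 × 0.973 = 457
30–44: 354 × 0.981 = 347
45–59: 1176 × 0.953 = 1121
60–74: 336 × 0.954 = 321
75+: 564 × 0.988 + 2284 × 0.594 = 557 + 1357 = 1914
Net migration: 15–29 + 90 → 547
→ [411, 547, 347, 1121, 321, 1914]
Scenario A total after 3 periods: 4661
Scenario B projection —
— Period 1 —
Births: 360 × 0.368 = 132 ; 620 × 0.253 = 157 ⇒ total 289
15–29: 1140 × 0.973 = 1109
30–44: 360 × 0.981 = 353
45–59: 620 × 0.953 = 591
60–74: 1060 × 0.954 = 1011
75+: 1480 × 0.988 + 1180 × 0.594 = 1462 + 701 = 2163
Net migration: 15–29 + 90 → 1199
→ [289, 1199, 353, 591, 1011, 2163]
— Period 2 —
Births: 1199 × 0.368 = 441 ; 353 × 0.253 = 89 ⇒ total 530
15–29: 289 × 0.973 = 281
30–44: 1199 × 0.981 = 1176
45–59: 353 × 0.953 = 336
60–74: 591 × 0.954 = 564
75+: 1011 × 0.988 + 2163 × 0.594 = 999 + 1285 = 2284
Net migration: 15–29 + 90 → 371
→ [530, 371, 1176, 336, 564, 2284]
— Period 3 —
Births: 371 × 0.368 = 137 ; 1176 × 0.253 = 298 ⇒ total 435
15–29: 530 × 0.973 = 516
30–44: 371 × 0.981 = 364
45–59: 1176 × 0.953 = 1121
60–74: 336 × 0.954 = 321
75+: 564 × 0.988 + 2284 × 0.594 = 557 + 1357 = 1914
Net migration: 15–29 + 90 → 606
→ [435, 606, 364, 1121, 321, 1914]
Scenario B total after 3 periods: 4761
Difference B − A = 4761 − 4661 = 100

100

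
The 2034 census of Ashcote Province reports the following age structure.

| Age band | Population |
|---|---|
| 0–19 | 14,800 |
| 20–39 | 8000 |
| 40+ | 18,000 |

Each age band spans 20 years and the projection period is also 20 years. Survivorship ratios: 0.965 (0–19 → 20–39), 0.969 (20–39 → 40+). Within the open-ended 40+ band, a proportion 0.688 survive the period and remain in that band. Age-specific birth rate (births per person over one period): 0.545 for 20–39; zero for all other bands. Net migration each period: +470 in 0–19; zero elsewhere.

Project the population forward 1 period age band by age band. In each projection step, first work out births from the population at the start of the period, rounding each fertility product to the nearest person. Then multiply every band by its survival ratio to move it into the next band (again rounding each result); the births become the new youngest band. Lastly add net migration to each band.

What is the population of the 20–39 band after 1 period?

After projecting period 1:
Births: 8000 * 0.545 = 4360
20–39: 14800 * 0.965 = 14282
40+: 8000 * 0.969 + 18000 * 0.688 = 7752 + 12384 = 20136
Net migration: 0–19 + 470 → 4830
Giving 4830 / 14282 / 20136.

14282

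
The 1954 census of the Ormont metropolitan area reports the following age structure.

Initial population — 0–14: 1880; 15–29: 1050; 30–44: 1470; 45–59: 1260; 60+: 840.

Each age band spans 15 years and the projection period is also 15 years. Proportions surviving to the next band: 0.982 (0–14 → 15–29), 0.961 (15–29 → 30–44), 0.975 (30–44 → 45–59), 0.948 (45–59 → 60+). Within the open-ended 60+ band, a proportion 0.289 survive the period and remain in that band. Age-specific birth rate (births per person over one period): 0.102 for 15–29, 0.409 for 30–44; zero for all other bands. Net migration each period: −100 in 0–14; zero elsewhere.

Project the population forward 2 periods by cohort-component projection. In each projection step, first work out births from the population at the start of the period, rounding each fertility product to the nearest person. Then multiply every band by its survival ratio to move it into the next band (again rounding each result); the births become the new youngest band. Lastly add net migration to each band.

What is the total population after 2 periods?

— Period 1 —
Births: 1050 × 0.102 = 107, 1470 × 0.409 = 601 → total 708
15–29: 1880 × 0.982 = 1846
30–44: 1050 × 0.961 = 1009
45–59: 1470 × 0.975 = 1433
60+: 1260 × 0.948 + 840 × 0.289 = 1194 + 243 = 1437
Net migration: 0–14 − 100 → 608
End of period: [608, 1846, 1009, 1433, 1437]
— Period 2 —
Births: 1846 × 0.102 = 188, 1009 × 0.409 = 413 → total 601
15–29: 608 × 0.982 = 597
30–44: 1846 × 0.961 = 1774
45–59: 1009 × 0.975 = 984
60+: 1433 × 0.948 + 1437 × 0.289 = 1358 + 415 = 1773
Net migration: 0–14 − 100 → 501
End of period: [501, 597, 1774, 984, 1773]
Total after period 2: 501 + 597 + 1774 + 984 + 1773 = 5629

5629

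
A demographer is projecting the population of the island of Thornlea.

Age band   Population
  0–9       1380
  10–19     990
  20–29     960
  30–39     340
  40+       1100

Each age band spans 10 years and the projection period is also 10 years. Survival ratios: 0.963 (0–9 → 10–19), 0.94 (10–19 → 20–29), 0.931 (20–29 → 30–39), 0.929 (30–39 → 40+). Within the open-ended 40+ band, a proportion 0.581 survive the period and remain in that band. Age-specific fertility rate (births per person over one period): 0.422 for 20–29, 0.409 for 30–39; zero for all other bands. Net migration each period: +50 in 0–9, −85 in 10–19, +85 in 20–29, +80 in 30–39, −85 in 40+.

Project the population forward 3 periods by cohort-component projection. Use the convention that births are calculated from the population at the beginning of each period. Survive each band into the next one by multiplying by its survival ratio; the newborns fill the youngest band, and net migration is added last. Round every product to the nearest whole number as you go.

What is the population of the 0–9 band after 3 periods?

— Period 1 —
Births: 960 × 0.422 = 405, 340 × 0.409 = 139 — total 544
10–19: 1380 × 0.963 = 1329
20–29: 990 × 0.94 = 931
30–39: 960 × 0.931 = 894
40+: 340 × 0.929 + 1100 × 0.581 = 316 + 639 = 955
Net migration: 0–9 + 50 → 594; 10–19 − 85 → 1244; 20–29 + 85 → 1016; 30–39 + 80 → 974; 40+ − 85 → 870
→ [594, 1244, 1016, 974, 870]
— Period 2 —
Births: 1016 × 0.422 = 429, 974 × 0.409 = 398 — total 827
10–19: 594 × 0.963 = 572
20–29: 1244 × 0.94 = 1169
30–39: 1016 × 0.931 = 946
40+: 974 × 0.929 + 870 × 0.581 = 905 + 505 = 1410
Net migration: 0–9 + 50 → 877; 10–19 − 85 → 487; 20–29 + 85 → 1254; 30–39 + 80 → 1026; 40+ − 85 → 1325
→ [877, 487, 1254, 1026, 1325]
— Period 3 —
Births: 1254 × 0.422 = 529, 1026 × 0.409 = 420 — total 949
10–19: 877 × 0.963 = 845
20–29: 487 × 0.94 = 458
30–39: 1254 × 0.931 = 1167
40+: 1026 × 0.929 + 1325 × 0.581 = 953 + 770 = 1723
Net migration: 0–9 + 50 → 999; 10–19 − 85 → 760; 20–29 + 85 → 543; 30–39 + 80 → 1247; 40+ − 85 → 1638
→ [999, 760, 543, 1247, 1638]

999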